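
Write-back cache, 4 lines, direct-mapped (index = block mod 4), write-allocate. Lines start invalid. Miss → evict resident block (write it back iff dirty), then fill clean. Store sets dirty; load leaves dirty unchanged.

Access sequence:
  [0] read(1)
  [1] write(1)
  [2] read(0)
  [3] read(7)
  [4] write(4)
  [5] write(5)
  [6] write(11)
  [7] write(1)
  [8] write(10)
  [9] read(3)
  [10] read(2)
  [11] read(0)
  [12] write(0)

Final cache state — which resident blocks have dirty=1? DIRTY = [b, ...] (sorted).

DIRTY = [0, 1]

0: R B1 → L1 miss [-]
1: W B1 → L1 hit [D]
2: R B0 → L0 miss [-]
3: R B7 → L3 miss [-]
4: W B4 → L0 miss [D]
5: W B5 → L1 miss wb→B1 [D]
6: W B11 → L3 miss [D]
7: W B1 → L1 miss wb→B5 [D]
8: W B10 → L2 miss [D]
9: R B3 → L3 miss wb→B11 [-]
10: R B2 → L2 miss wb→B10 [-]
11: R B0 → L0 miss wb→B4 [-]
12: W B0 → L0 hit [D]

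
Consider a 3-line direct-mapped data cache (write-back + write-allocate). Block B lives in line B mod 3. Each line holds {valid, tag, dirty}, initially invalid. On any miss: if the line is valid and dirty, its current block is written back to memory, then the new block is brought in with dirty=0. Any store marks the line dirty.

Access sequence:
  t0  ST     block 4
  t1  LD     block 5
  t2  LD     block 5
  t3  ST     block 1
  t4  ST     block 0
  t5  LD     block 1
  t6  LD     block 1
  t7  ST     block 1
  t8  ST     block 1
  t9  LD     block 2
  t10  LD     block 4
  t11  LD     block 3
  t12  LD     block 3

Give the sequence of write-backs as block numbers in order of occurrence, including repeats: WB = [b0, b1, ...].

WB = [4, 1, 0]

0: W B4 -> L1 miss  d=D]
1: R B5 -> L2 miss  d=-]
2: R B5 -> L2 hit  d=-]
3: W B1 -> L1 miss wb->B4  d=D]
4: W B0 -> L0 miss  d=D]
5: R B1 -> L1 hit  d=D]
6: R B1 -> L1 hit  d=D]
7: W B1 -> L1 hit  d=D]
8: W B1 -> L1 hit  d=D]
9: R B2 -> L2 miss  d=-]
10: R B4 -> L1 miss wb->B1  d=-]
11: R B3 -> L0 miss wb->B0  d=-]
12: R B3 -> L0 hit  d=-]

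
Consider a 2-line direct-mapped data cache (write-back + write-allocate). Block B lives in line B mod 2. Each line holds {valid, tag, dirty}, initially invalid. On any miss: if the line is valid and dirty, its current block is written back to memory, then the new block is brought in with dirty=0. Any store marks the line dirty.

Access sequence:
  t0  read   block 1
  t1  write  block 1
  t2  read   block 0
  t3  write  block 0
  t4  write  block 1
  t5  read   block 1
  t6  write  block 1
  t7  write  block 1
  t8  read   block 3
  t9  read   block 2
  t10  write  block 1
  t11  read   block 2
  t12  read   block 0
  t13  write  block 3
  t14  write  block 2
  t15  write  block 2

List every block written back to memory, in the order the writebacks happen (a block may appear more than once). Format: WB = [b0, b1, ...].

  0 | R B1 → L1 miss [-]
  1 | W B1 → L1 hit [D]
  2 | R B0 → L0 miss [-]
  3 | W B0 → L0 hit [D]
  4 | W B1 → L1 hit [D]
  5 | R B1 → L1 hit [D]
  6 | W B1 → L1 hit [D]
  7 | W B1 → L1 hit [D]
  8 | R B3 → L1 miss wb→B1 [-]
  9 | R B2 → L0 miss wb→B0 [-]
  10 | W B1 → L1 miss [D]
  11 | R B2 → L0 hit [-]
  12 | R B0 → L0 miss [-]
  13 | W B3 → L1 miss wb→B1 [D]
  14 | W B2 → L0 miss [D]
  15 | W B2 → L0 hit [D]

WB = [1, 0, 1]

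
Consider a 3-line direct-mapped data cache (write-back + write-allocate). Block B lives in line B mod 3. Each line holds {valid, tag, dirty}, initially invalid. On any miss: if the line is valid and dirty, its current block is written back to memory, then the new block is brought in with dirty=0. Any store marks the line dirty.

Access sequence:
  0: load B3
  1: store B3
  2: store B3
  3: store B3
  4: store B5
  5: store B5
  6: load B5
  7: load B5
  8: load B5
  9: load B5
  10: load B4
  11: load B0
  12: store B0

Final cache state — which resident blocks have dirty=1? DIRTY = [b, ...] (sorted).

0: R B3 → L0 miss [-]
1: W B3 → L0 hit [D]
2: W B3 → L0 hit [D]
3: W B3 → L0 hit [D]
4: W B5 → L2 miss [D]
5: W B5 → L2 hit [D]
6: R B5 → L2 hit [D]
7: R B5 → L2 hit [D]
8: R B5 → L2 hit [D]
9: R B5 → L2 hit [D]
10: R B4 → L1 miss [-]
11: R B0 → L0 miss wb→B3 [-]
12: W B0 → L0 hit [D]

DIRTY = [0, 5]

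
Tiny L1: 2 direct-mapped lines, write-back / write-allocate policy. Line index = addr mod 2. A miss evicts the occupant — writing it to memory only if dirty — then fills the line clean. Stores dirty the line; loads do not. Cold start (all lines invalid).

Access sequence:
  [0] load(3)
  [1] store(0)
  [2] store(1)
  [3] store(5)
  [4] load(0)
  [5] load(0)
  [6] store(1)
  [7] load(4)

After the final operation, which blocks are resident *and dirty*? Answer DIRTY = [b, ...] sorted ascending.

DIRTY = [1]

0: R B3 → L1 miss [-]
1: W B0 → L0 miss [D]
2: W B1 → L1 miss [D]
3: W B5 → L1 miss wb→B1 [D]
4: R B0 → L0 hit [D]
5: R B0 → L0 hit [D]
6: W B1 → L1 miss wb→B5 [D]
7: R B4 → L0 miss wb→B0 [-]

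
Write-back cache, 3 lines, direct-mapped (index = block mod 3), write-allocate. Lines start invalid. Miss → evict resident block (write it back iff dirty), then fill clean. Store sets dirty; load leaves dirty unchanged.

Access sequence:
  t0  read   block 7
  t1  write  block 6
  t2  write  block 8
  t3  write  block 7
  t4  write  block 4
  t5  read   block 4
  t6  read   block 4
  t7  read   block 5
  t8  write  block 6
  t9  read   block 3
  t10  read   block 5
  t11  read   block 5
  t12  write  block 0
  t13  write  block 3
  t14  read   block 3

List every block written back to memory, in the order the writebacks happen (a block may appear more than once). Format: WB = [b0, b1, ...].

WB = [7, 8, 6, 0]

0: R B7 → L1 miss [-]
1: W B6 → L0 miss [D]
2: W B8 → L2 miss [D]
3: W B7 → L1 hit [D]
4: W B4 → L1 miss wb→B7 [D]
5: R B4 → L1 hit [D]
6: R B4 → L1 hit [D]
7: R B5 → L2 miss wb→B8 [-]
8: W B6 → L0 hit [D]
9: R B3 → L0 miss wb→B6 [-]
10: R B5 → L2 hit [-]
11: R B5 → L2 hit [-]
12: W B0 → L0 miss [D]
13: W B3 → L0 miss wb→B0 [D]
14: R B3 → L0 hit [D]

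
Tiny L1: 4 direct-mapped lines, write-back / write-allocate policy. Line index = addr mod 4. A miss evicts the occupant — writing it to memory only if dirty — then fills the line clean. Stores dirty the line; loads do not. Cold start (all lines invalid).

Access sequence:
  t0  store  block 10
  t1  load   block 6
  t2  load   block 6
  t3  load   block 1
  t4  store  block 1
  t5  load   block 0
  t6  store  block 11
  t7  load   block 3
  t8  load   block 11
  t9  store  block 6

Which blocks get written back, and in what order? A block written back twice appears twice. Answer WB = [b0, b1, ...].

0: W B10 -> L2 miss  d=D]
1: R B6 -> L2 miss wb->B10  d=-]
2: R B6 -> L2 hit  d=-]
3: R B1 -> L1 miss  d=-]
4: W B1 -> L1 hit  d=D]
5: R B0 -> L0 miss  d=-]
6: W B11 -> L3 miss  d=D]
7: R B3 -> L3 miss wb->B11  d=-]
8: R B11 -> L3 miss  d=-]
9: W B6 -> L2 hit  d=D]

WB = [10, 11]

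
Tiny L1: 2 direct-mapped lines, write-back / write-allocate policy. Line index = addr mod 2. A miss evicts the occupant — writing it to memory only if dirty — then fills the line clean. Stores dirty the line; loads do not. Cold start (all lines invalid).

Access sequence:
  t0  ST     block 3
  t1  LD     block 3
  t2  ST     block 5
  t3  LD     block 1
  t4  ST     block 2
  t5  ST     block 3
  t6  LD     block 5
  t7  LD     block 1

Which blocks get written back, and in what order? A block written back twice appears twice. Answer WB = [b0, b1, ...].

0: W B3 → L1 miss [D]
1: R B3 → L1 hit [D]
2: W B5 → L1 miss wb→B3 [D]
3: R B1 → L1 miss wb→B5 [-]
4: W B2 → L0 miss [D]
5: W B3 → L1 miss [D]
6: R B5 → L1 miss wb→B3 [-]
7: R B1 → L1 miss [-]

WB = [3, 5, 3]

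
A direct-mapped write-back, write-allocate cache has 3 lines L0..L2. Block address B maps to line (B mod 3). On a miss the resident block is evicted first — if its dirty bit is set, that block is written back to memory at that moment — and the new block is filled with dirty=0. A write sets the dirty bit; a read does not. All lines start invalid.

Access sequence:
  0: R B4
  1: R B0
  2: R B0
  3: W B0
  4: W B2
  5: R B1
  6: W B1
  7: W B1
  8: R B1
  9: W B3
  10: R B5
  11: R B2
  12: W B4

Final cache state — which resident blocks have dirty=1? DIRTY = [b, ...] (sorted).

DIRTY = [3, 4]

0: R B4 → L1 miss [-]
1: R B0 → L0 miss [-]
2: R B0 → L0 hit [-]
3: W B0 → L0 hit [D]
4: W B2 → L2 miss [D]
5: R B1 → L1 miss [-]
6: W B1 → L1 hit [D]
7: W B1 → L1 hit [D]
8: R B1 → L1 hit [D]
9: W B3 → L0 miss wb→B0 [D]
10: R B5 → L2 miss wb→B2 [-]
11: R B2 → L2 miss [-]
12: W B4 → L1 miss wb→B1 [D]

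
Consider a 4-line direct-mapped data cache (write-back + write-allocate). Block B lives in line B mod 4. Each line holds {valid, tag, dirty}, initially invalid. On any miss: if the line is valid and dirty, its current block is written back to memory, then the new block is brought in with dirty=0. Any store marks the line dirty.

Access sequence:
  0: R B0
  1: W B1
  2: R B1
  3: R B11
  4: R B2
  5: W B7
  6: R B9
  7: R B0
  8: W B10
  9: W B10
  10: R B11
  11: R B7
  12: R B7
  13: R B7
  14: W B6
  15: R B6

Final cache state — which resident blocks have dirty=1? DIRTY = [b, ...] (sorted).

0: R B0 -> L0 miss  d=-]
1: W B1 -> L1 miss  d=D]
2: R B1 -> L1 hit  d=D]
3: R B11 -> L3 miss  d=-]
4: R B2 -> L2 miss  d=-]
5: W B7 -> L3 miss  d=D]
6: R B9 -> L1 miss wb->B1  d=-]
7: R B0 -> L0 hit  d=-]
8: W B10 -> L2 miss  d=D]
9: W B10 -> L2 hit  d=D]
10: R B11 -> L3 miss wb->B7  d=-]
11: R B7 -> L3 miss  d=-]
12: R B7 -> L3 hit  d=-]
13: R B7 -> L3 hit  d=-]
14: W B6 -> L2 miss wb->B10  d=D]
15: R B6 -> L2 hit  d=D]

DIRTY = [6]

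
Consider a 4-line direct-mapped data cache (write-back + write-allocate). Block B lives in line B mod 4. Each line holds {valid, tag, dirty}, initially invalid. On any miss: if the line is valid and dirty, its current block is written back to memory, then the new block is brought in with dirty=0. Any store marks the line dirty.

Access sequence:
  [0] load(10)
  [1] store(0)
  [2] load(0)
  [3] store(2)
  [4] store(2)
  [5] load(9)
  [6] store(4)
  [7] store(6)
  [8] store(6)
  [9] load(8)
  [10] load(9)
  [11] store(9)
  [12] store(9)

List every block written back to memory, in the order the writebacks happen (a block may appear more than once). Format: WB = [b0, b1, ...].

0: R B10 -> L2 miss  d=-]
1: W B0 -> L0 miss  d=D]
2: R B0 -> L0 hit  d=D]
3: W B2 -> L2 miss  d=D]
4: W B2 -> L2 hit  d=D]
5: R B9 -> L1 miss  d=-]
6: W B4 -> L0 miss wb->B0  d=D]
7: W B6 -> L2 miss wb->B2  d=D]
8: W B6 -> L2 hit  d=D]
9: R B8 -> L0 miss wb->B4  d=-]
10: R B9 -> L1 hit  d=-]
11: W B9 -> L1 hit  d=D]
12: W B9 -> L1 hit  d=D]

WB = [0, 2, 4]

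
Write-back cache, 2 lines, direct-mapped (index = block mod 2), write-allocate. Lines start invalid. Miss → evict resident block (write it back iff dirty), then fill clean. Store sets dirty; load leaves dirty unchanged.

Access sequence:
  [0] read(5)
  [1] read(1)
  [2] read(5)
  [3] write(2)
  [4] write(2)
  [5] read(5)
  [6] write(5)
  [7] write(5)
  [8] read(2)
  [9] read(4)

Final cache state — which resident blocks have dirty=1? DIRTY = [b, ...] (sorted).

DIRTY = [5]

  0 | R B5 → L1 miss [-]
  1 | R B1 → L1 miss [-]
  2 | R B5 → L1 miss [-]
  3 | W B2 → L0 miss [D]
  4 | W B2 → L0 hit [D]
  5 | R B5 → L1 hit [-]
  6 | W B5 → L1 hit [D]
  7 | W B5 → L1 hit [D]
  8 | R B2 → L0 hit [D]
  9 | R B4 → L0 miss wb→B2 [-]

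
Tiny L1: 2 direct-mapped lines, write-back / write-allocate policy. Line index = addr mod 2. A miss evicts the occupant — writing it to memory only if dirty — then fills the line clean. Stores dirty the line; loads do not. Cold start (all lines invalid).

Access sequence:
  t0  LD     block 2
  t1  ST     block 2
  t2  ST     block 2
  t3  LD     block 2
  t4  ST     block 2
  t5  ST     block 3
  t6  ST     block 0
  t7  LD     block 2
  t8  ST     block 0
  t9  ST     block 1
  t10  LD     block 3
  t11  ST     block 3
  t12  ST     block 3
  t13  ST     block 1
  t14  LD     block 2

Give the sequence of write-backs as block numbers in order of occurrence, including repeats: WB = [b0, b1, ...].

WB = [2, 0, 3, 1, 3, 0]

0: R B2 → L0 miss [-]
1: W B2 → L0 hit [D]
2: W B2 → L0 hit [D]
3: R B2 → L0 hit [D]
4: W B2 → L0 hit [D]
5: W B3 → L1 miss [D]
6: W B0 → L0 miss wb→B2 [D]
7: R B2 → L0 miss wb→B0 [-]
8: W B0 → L0 miss [D]
9: W B1 → L1 miss wb→B3 [D]
10: R B3 → L1 miss wb→B1 [-]
11: W B3 → L1 hit [D]
12: W B3 → L1 hit [D]
13: W B1 → L1 miss wb→B3 [D]
14: R B2 → L0 miss wb→B0 [-]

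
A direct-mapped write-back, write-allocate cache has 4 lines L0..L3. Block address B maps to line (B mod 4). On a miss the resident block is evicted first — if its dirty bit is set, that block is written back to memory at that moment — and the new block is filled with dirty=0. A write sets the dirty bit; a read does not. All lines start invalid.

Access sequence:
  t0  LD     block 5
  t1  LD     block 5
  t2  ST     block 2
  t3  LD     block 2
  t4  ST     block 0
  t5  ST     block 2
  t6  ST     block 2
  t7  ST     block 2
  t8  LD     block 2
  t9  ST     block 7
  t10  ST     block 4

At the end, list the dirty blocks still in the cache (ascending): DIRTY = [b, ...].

DIRTY = [2, 4, 7]

  0 | R B5 → L1 miss [-]
  1 | R B5 → L1 hit [-]
  2 | W B2 → L2 miss [D]
  3 | R B2 → L2 hit [D]
  4 | W B0 → L0 miss [D]
  5 | W B2 → L2 hit [D]
  6 | W B2 → L2 hit [D]
  7 | W B2 → L2 hit [D]
  8 | R B2 → L2 hit [D]
  9 | W B7 → L3 miss [D]
  10 | W B4 → L0 miss wb→B0 [D]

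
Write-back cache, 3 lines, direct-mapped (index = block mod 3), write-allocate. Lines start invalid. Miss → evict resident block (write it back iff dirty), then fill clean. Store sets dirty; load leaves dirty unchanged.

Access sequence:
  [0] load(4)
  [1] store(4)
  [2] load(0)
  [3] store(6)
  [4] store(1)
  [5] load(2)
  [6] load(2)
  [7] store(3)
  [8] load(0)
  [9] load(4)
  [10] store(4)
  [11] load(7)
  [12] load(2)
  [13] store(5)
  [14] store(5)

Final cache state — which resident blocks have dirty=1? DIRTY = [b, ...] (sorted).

DIRTY = [5]

0: R B4 -> L1 miss  d=-]
1: W B4 -> L1 hit  d=D]
2: R B0 -> L0 miss  d=-]
3: W B6 -> L0 miss  d=D]
4: W B1 -> L1 miss wb->B4  d=D]
5: R B2 -> L2 miss  d=-]
6: R B2 -> L2 hit  d=-]
7: W B3 -> L0 miss wb->B6  d=D]
8: R B0 -> L0 miss wb->B3  d=-]
9: R B4 -> L1 miss wb->B1  d=-]
10: W B4 -> L1 hit  d=D]
11: R B7 -> L1 miss wb->B4  d=-]
12: R B2 -> L2 hit  d=-]
13: W B5 -> L2 miss  d=D]
14: W B5 -> L2 hit  d=D]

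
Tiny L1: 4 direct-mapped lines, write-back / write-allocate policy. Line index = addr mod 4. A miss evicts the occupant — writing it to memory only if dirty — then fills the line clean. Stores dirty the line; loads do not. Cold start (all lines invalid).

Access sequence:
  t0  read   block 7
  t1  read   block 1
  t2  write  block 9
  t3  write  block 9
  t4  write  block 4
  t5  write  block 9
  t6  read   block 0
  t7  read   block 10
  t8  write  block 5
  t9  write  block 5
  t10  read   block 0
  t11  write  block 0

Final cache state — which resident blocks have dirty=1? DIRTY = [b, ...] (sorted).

DIRTY = [0, 5]

0: R B7 -> L3 miss  d=-]
1: R B1 -> L1 miss  d=-]
2: W B9 -> L1 miss  d=D]
3: W B9 -> L1 hit  d=D]
4: W B4 -> L0 miss  d=D]
5: W B9 -> L1 hit  d=D]
6: R B0 -> L0 miss wb->B4  d=-]
7: R B10 -> L2 miss  d=-]
8: W B5 -> L1 miss wb->B9  d=D]
9: W B5 -> L1 hit  d=D]
10: R B0 -> L0 hit  d=-]
11: W B0 -> L0 hit  d=D]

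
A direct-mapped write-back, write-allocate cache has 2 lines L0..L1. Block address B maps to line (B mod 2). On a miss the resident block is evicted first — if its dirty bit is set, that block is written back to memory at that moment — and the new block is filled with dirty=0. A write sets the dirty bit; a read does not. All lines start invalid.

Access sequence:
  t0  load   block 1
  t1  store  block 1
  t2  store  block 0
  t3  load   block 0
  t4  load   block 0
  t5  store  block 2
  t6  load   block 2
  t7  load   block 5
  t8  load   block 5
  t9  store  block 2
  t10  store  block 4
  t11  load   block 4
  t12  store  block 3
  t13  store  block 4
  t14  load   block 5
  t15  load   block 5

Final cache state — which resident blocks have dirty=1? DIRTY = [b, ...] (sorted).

0: R B1 → L1 miss [-]
1: W B1 → L1 hit [D]
2: W B0 → L0 miss [D]
3: R B0 → L0 hit [D]
4: R B0 → L0 hit [D]
5: W B2 → L0 miss wb→B0 [D]
6: R B2 → L0 hit [D]
7: R B5 → L1 miss wb→B1 [-]
8: R B5 → L1 hit [-]
9: W B2 → L0 hit [D]
10: W B4 → L0 miss wb→B2 [D]
11: R B4 → L0 hit [D]
12: W B3 → L1 miss [D]
13: W B4 → L0 hit [D]
14: R B5 → L1 miss wb→B3 [-]
15: R B5 → L1 hit [-]

DIRTY = [4]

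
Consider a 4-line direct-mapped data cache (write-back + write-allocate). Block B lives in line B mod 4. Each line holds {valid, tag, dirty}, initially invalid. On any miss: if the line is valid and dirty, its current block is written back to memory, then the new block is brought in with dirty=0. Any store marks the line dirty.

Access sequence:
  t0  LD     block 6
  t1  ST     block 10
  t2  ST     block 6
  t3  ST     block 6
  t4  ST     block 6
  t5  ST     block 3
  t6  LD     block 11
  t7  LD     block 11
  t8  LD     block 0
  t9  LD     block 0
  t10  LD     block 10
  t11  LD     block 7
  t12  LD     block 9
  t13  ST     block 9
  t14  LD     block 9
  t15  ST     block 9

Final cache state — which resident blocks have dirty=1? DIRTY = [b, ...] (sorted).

DIRTY = [9]

0: R B6 -> L2 miss  d=-]
1: W B10 -> L2 miss  d=D]
2: W B6 -> L2 miss wb->B10  d=D]
3: W B6 -> L2 hit  d=D]
4: W B6 -> L2 hit  d=D]
5: W B3 -> L3 miss  d=D]
6: R B11 -> L3 miss wb->B3  d=-]
7: R B11 -> L3 hit  d=-]
8: R B0 -> L0 miss  d=-]
9: R B0 -> L0 hit  d=-]
10: R B10 -> L2 miss wb->B6  d=-]
11: R B7 -> L3 miss  d=-]
12: R B9 -> L1 miss  d=-]
13: W B9 -> L1 hit  d=D]
14: R B9 -> L1 hit  d=D]
15: W B9 -> L1 hit  d=D]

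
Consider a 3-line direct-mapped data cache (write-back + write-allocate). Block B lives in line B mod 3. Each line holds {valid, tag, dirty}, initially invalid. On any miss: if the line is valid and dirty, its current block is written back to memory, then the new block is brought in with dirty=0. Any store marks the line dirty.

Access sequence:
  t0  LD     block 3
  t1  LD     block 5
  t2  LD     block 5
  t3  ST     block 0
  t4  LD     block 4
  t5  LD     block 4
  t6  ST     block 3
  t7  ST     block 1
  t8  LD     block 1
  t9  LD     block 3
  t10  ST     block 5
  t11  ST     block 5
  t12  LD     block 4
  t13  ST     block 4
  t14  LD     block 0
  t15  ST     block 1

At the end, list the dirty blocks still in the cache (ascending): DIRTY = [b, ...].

DIRTY = [1, 5]

0: R B3 → L0 miss [-]
1: R B5 → L2 miss [-]
2: R B5 → L2 hit [-]
3: W B0 → L0 miss [D]
4: R B4 → L1 miss [-]
5: R B4 → L1 hit [-]
6: W B3 → L0 miss wb→B0 [D]
7: W B1 → L1 miss [D]
8: R B1 → L1 hit [D]
9: R B3 → L0 hit [D]
10: W B5 → L2 hit [D]
11: W B5 → L2 hit [D]
12: R B4 → L1 miss wb→B1 [-]
13: W B4 → L1 hit [D]
14: R B0 → L0 miss wb→B3 [-]
15: W B1 → L1 miss wb→B4 [D]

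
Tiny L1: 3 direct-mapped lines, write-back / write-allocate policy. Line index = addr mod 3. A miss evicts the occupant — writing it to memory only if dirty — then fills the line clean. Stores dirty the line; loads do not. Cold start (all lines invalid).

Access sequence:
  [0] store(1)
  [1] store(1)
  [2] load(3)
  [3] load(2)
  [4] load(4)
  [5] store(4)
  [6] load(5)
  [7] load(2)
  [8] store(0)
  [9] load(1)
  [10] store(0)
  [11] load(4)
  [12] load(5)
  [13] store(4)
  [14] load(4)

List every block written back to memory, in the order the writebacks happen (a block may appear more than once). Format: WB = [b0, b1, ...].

WB = [1, 4]

0: W B1 → L1 miss [D]
1: W B1 → L1 hit [D]
2: R B3 → L0 miss [-]
3: R B2 → L2 miss [-]
4: R B4 → L1 miss wb→B1 [-]
5: W B4 → L1 hit [D]
6: R B5 → L2 miss [-]
7: R B2 → L2 miss [-]
8: W B0 → L0 miss [D]
9: R B1 → L1 miss wb→B4 [-]
10: W B0 → L0 hit [D]
11: R B4 → L1 miss [-]
12: R B5 → L2 miss [-]
13: W B4 → L1 hit [D]
14: R B4 → L1 hit [D]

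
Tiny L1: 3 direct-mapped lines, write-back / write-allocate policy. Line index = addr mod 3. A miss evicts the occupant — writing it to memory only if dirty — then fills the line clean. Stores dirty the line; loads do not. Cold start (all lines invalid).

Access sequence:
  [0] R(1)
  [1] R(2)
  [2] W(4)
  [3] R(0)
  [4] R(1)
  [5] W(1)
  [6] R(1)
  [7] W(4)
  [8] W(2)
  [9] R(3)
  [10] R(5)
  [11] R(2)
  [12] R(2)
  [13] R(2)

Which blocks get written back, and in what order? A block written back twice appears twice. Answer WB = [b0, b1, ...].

0: R B1 -> L1 miss  d=-]
1: R B2 -> L2 miss  d=-]
2: W B4 -> L1 miss  d=D]
3: R B0 -> L0 miss  d=-]
4: R B1 -> L1 miss wb->B4  d=-]
5: W B1 -> L1 hit  d=D]
6: R B1 -> L1 hit  d=D]
7: W B4 -> L1 miss wb->B1  d=D]
8: W B2 -> L2 hit  d=D]
9: R B3 -> L0 miss  d=-]
10: R B5 -> L2 miss wb->B2  d=-]
11: R B2 -> L2 miss  d=-]
12: R B2 -> L2 hit  d=-]
13: R B2 -> L2 hit  d=-]

WB = [4, 1, 2]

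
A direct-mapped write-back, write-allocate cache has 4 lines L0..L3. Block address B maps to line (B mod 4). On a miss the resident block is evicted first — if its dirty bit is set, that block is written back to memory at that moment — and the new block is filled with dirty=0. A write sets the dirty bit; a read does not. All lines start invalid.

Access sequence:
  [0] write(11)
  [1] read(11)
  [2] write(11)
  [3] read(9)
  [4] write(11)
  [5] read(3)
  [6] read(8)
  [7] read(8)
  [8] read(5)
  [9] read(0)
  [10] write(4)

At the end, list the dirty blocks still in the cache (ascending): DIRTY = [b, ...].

0: W B11 → L3 miss [D]
1: R B11 → L3 hit [D]
2: W B11 → L3 hit [D]
3: R B9 → L1 miss [-]
4: W B11 → L3 hit [D]
5: R B3 → L3 miss wb→B11 [-]
6: R B8 → L0 miss [-]
7: R B8 → L0 hit [-]
8: R B5 → L1 miss [-]
9: R B0 → L0 miss [-]
10: W B4 → L0 miss [D]

DIRTY = [4]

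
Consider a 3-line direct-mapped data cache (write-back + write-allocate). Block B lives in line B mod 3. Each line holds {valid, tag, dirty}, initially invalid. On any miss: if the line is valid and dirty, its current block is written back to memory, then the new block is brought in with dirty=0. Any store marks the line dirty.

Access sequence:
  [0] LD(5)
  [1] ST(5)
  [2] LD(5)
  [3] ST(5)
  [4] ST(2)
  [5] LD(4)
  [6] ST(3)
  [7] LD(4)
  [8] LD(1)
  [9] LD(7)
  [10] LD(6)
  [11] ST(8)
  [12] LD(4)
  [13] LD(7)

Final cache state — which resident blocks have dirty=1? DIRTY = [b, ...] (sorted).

DIRTY = [8]

0: R B5 -> L2 miss  d=-]
1: W B5 -> L2 hit  d=D]
2: R B5 -> L2 hit  d=D]
3: W B5 -> L2 hit  d=D]
4: W B2 -> L2 miss wb->B5  d=D]
5: R B4 -> L1 miss  d=-]
6: W B3 -> L0 miss  d=D]
7: R B4 -> L1 hit  d=-]
8: R B1 -> L1 miss  d=-]
9: R B7 -> L1 miss  d=-]
10: R B6 -> L0 miss wb->B3  d=-]
11: W B8 -> L2 miss wb->B2  d=D]
12: R B4 -> L1 miss  d=-]
13: R B7 -> L1 miss  d=-]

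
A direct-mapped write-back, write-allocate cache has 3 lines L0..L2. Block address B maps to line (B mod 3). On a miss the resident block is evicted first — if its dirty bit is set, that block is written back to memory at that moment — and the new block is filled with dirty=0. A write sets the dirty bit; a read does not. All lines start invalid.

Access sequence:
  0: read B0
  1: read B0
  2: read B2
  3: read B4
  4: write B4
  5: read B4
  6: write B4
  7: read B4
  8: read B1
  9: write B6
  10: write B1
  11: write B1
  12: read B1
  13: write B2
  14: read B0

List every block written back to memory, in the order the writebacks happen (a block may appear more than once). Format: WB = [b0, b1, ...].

0: R B0 -> L0 miss  d=-]
1: R B0 -> L0 hit  d=-]
2: R B2 -> L2 miss  d=-]
3: R B4 -> L1 miss  d=-]
4: W B4 -> L1 hit  d=D]
5: R B4 -> L1 hit  d=D]
6: W B4 -> L1 hit  d=D]
7: R B4 -> L1 hit  d=D]
8: R B1 -> L1 miss wb->B4  d=-]
9: W B6 -> L0 miss  d=D]
10: W B1 -> L1 hit  d=D]
11: W B1 -> L1 hit  d=D]
12: R B1 -> L1 hit  d=D]
13: W B2 -> L2 hit  d=D]
14: R B0 -> L0 miss wb->B6  d=-]

WB = [4, 6]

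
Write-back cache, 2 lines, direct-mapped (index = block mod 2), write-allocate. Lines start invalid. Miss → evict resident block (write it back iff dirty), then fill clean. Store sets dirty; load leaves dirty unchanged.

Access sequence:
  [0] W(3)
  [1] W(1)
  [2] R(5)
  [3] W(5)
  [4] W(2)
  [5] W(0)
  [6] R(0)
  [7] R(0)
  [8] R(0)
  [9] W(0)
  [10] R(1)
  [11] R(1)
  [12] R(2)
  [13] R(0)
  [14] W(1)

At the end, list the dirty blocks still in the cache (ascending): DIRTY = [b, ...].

0: W B3 → L1 miss [D]
1: W B1 → L1 miss wb→B3 [D]
2: R B5 → L1 miss wb→B1 [-]
3: W B5 → L1 hit [D]
4: W B2 → L0 miss [D]
5: W B0 → L0 miss wb→B2 [D]
6: R B0 → L0 hit [D]
7: R B0 → L0 hit [D]
8: R B0 → L0 hit [D]
9: W B0 → L0 hit [D]
10: R B1 → L1 miss wb→B5 [-]
11: R B1 → L1 hit [-]
12: R B2 → L0 miss wb→B0 [-]
13: R B0 → L0 miss [-]
14: W B1 → L1 hit [D]

DIRTY = [1]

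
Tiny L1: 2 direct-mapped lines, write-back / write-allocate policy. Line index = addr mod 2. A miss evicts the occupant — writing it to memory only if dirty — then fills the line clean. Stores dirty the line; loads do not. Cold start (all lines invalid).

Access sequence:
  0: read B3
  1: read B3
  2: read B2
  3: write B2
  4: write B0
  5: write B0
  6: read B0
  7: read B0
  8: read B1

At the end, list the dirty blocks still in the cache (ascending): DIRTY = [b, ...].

DIRTY = [0]

  0 | R B3 → L1 miss [-]
  1 | R B3 → L1 hit [-]
  2 | R B2 → L0 miss [-]
  3 | W B2 → L0 hit [D]
  4 | W B0 → L0 miss wb→B2 [D]
  5 | W B0 → L0 hit [D]
  6 | R B0 → L0 hit [D]
  7 | R B0 → L0 hit [D]
  8 | R B1 → L1 miss [-]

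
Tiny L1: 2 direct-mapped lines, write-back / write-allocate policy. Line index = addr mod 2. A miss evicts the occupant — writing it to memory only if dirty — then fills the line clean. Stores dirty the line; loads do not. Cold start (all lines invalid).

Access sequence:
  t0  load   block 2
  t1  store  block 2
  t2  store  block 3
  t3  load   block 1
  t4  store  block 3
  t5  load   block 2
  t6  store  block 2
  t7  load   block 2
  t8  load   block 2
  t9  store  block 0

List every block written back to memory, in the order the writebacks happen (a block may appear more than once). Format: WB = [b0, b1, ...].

0: R B2 -> L0 miss  d=-]
1: W B2 -> L0 hit  d=D]
2: W B3 -> L1 miss  d=D]
3: R B1 -> L1 miss wb->B3  d=-]
4: W B3 -> L1 miss  d=D]
5: R B2 -> L0 hit  d=D]
6: W B2 -> L0 hit  d=D]
7: R B2 -> L0 hit  d=D]
8: R B2 -> L0 hit  d=D]
9: W B0 -> L0 miss wb->B2  d=D]

WB = [3, 2]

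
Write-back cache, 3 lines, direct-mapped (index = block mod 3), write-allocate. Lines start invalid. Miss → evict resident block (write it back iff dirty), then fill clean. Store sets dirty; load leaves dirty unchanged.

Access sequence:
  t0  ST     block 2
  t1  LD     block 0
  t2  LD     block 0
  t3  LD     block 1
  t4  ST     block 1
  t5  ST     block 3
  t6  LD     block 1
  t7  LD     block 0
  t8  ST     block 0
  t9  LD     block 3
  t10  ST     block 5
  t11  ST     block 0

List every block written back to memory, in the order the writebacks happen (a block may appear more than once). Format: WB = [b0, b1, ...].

0: W B2 → L2 miss [D]
1: R B0 → L0 miss [-]
2: R B0 → L0 hit [-]
3: R B1 → L1 miss [-]
4: W B1 → L1 hit [D]
5: W B3 → L0 miss [D]
6: R B1 → L1 hit [D]
7: R B0 → L0 miss wb→B3 [-]
8: W B0 → L0 hit [D]
9: R B3 → L0 miss wb→B0 [-]
10: W B5 → L2 miss wb→B2 [D]
11: W B0 → L0 miss [D]

WB = [3, 0, 2]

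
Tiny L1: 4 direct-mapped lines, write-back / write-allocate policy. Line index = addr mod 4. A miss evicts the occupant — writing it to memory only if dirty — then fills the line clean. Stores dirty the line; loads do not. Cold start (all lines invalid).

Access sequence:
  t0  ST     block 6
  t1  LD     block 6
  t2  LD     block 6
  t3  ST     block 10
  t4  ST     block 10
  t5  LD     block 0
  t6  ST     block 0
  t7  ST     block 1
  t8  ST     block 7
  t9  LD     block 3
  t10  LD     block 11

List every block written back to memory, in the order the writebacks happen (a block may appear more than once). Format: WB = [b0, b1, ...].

0: W B6 -> L2 miss  d=D]
1: R B6 -> L2 hit  d=D]
2: R B6 -> L2 hit  d=D]
3: W B10 -> L2 miss wb->B6  d=D]
4: W B10 -> L2 hit  d=D]
5: R B0 -> L0 miss  d=-]
6: W B0 -> L0 hit  d=D]
7: W B1 -> L1 miss  d=D]
8: W B7 -> L3 miss  d=D]
9: R B3 -> L3 miss wb->B7  d=-]
10: R B11 -> L3 miss  d=-]

WB = [6, 7]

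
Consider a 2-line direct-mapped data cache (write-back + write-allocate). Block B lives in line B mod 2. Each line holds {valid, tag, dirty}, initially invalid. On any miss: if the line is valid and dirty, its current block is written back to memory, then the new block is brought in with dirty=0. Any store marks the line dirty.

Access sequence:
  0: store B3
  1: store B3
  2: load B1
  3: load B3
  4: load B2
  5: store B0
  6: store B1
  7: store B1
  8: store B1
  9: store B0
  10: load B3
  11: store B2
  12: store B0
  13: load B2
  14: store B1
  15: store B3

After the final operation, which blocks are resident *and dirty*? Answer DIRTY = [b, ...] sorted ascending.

0: W B3 -> L1 miss  d=D]
1: W B3 -> L1 hit  d=D]
2: R B1 -> L1 miss wb->B3  d=-]
3: R B3 -> L1 miss  d=-]
4: R B2 -> L0 miss  d=-]
5: W B0 -> L0 miss  d=D]
6: W B1 -> L1 miss  d=D]
7: W B1 -> L1 hit  d=D]
8: W B1 -> L1 hit  d=D]
9: W B0 -> L0 hit  d=D]
10: R B3 -> L1 miss wb->B1  d=-]
11: W B2 -> L0 miss wb->B0  d=D]
12: W B0 -> L0 miss wb->B2  d=D]
13: R B2 -> L0 miss wb->B0  d=-]
14: W B1 -> L1 miss  d=D]
15: W B3 -> L1 miss wb->B1  d=D]

DIRTY = [3]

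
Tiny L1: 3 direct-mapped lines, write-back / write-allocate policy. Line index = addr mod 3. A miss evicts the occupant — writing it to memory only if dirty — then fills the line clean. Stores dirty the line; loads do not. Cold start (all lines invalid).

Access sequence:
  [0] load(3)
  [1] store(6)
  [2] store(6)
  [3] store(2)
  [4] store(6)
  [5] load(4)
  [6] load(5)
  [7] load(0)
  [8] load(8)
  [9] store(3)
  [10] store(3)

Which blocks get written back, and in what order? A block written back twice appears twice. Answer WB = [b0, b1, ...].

0: R B3 → L0 miss [-]
1: W B6 → L0 miss [D]
2: W B6 → L0 hit [D]
3: W B2 → L2 miss [D]
4: W B6 → L0 hit [D]
5: R B4 → L1 miss [-]
6: R B5 → L2 miss wb→B2 [-]
7: R B0 → L0 miss wb→B6 [-]
8: R B8 → L2 miss [-]
9: W B3 → L0 miss [D]
10: W B3 → L0 hit [D]

WB = [2, 6]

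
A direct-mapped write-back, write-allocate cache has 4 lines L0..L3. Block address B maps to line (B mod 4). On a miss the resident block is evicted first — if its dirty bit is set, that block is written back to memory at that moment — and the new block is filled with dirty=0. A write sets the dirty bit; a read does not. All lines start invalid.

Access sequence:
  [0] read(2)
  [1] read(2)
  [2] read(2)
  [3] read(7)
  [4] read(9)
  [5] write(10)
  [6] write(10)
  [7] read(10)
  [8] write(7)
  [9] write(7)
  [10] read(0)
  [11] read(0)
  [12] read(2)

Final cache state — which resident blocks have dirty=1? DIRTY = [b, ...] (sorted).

0: R B2 -> L2 miss  d=-]
1: R B2 -> L2 hit  d=-]
2: R B2 -> L2 hit  d=-]
3: R B7 -> L3 miss  d=-]
4: R B9 -> L1 miss  d=-]
5: W B10 -> L2 miss  d=D]
6: W B10 -> L2 hit  d=D]
7: R B10 -> L2 hit  d=D]
8: W B7 -> L3 hit  d=D]
9: W B7 -> L3 hit  d=D]
10: R B0 -> L0 miss  d=-]
11: R B0 -> L0 hit  d=-]
12: R B2 -> L2 miss wb->B10  d=-]

DIRTY = [7]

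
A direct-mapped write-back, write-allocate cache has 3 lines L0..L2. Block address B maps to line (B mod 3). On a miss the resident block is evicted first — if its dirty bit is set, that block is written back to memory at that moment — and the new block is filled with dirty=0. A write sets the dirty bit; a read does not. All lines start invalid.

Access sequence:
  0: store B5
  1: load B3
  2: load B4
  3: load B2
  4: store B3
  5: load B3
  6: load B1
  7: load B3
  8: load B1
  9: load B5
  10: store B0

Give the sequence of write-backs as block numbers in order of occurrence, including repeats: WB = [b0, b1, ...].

WB = [5, 3]

0: W B5 → L2 miss [D]
1: R B3 → L0 miss [-]
2: R B4 → L1 miss [-]
3: R B2 → L2 miss wb→B5 [-]
4: W B3 → L0 hit [D]
5: R B3 → L0 hit [D]
6: R B1 → L1 miss [-]
7: R B3 → L0 hit [D]
8: R B1 → L1 hit [-]
9: R B5 → L2 miss [-]
10: W B0 → L0 miss wb→B3 [D]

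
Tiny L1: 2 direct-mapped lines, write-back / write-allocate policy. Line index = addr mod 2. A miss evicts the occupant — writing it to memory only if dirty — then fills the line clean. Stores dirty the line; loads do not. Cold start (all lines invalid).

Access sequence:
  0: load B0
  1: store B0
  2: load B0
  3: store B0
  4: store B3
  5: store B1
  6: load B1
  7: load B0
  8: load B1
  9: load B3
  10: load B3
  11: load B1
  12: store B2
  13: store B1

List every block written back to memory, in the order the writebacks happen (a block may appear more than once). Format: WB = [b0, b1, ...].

  0 | R B0 → L0 miss [-]
  1 | W B0 → L0 hit [D]
  2 | R B0 → L0 hit [D]
  3 | W B0 → L0 hit [D]
  4 | W B3 → L1 miss [D]
  5 | W B1 → L1 miss wb→B3 [D]
  6 | R B1 → L1 hit [D]
  7 | R B0 → L0 hit [D]
  8 | R B1 → L1 hit [D]
  9 | R B3 → L1 miss wb→B1 [-]
  10 | R B3 → L1 hit [-]
  11 | R B1 → L1 miss [-]
  12 | W B2 → L0 miss wb→B0 [D]
  13 | W B1 → L1 hit [D]

WB = [3, 1, 0]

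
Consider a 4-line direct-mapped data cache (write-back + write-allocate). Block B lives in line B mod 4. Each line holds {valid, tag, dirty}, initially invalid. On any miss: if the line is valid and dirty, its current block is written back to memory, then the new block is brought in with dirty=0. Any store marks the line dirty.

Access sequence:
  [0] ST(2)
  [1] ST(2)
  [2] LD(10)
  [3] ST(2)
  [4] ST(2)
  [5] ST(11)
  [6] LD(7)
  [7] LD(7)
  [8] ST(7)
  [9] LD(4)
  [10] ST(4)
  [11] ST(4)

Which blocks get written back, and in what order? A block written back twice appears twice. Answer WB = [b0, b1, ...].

  0 | W B2 → L2 miss [D]
  1 | W B2 → L2 hit [D]
  2 | R B10 → L2 miss wb→B2 [-]
  3 | W B2 → L2 miss [D]
  4 | W B2 → L2 hit [D]
  5 | W B11 → L3 miss [D]
  6 | R B7 → L3 miss wb→B11 [-]
  7 | R B7 → L3 hit [-]
  8 | W B7 → L3 hit [D]
  9 | R B4 → L0 miss [-]
  10 | W B4 → L0 hit [D]
  11 | W B4 → L0 hit [D]

WB = [2, 11]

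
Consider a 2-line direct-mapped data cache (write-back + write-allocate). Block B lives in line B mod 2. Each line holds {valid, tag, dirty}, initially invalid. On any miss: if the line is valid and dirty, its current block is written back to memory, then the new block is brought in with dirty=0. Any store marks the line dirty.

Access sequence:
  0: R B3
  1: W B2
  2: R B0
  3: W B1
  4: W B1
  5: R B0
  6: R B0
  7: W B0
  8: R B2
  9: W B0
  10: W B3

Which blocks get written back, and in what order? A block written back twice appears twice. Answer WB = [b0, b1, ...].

WB = [2, 0, 1]

0: R B3 → L1 miss [-]
1: W B2 → L0 miss [D]
2: R B0 → L0 miss wb→B2 [-]
3: W B1 → L1 miss [D]
4: W B1 → L1 hit [D]
5: R B0 → L0 hit [-]
6: R B0 → L0 hit [-]
7: W B0 → L0 hit [D]
8: R B2 → L0 miss wb→B0 [-]
9: W B0 → L0 miss [D]
10: W B3 → L1 miss wb→B1 [D]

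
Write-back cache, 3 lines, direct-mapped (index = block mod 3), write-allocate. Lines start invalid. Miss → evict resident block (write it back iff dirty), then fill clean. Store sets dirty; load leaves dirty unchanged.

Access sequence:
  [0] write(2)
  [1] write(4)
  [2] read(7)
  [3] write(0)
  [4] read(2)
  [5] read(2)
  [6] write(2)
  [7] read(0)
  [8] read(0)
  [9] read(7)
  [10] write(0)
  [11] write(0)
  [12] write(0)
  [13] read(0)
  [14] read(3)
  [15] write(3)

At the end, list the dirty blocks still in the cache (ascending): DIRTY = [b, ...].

  0 | W B2 → L2 miss [D]
  1 | W B4 → L1 miss [D]
  2 | R B7 → L1 miss wb→B4 [-]
  3 | W B0 → L0 miss [D]
  4 | R B2 → L2 hit [D]
  5 | R B2 → L2 hit [D]
  6 | W B2 → L2 hit [D]
  7 | R B0 → L0 hit [D]
  8 | R B0 → L0 hit [D]
  9 | R B7 → L1 hit [-]
  10 | W B0 → L0 hit [D]
  11 | W B0 → L0 hit [D]
  12 | W B0 → L0 hit [D]
  13 | R B0 → L0 hit [D]
  14 | R B3 → L0 miss wb→B0 [-]
  15 | W B3 → L0 hit [D]

DIRTY = [2, 3]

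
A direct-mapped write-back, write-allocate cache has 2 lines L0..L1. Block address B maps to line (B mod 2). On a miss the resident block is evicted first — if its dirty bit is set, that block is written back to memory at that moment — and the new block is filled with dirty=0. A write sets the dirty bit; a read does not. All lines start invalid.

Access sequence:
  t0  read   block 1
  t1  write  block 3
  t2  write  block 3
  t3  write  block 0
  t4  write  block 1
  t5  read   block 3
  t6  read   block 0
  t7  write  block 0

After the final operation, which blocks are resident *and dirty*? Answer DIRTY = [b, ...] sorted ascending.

DIRTY = [0]

  0 | R B1 → L1 miss [-]
  1 | W B3 → L1 miss [D]
  2 | W B3 → L1 hit [D]
  3 | W B0 → L0 miss [D]
  4 | W B1 → L1 miss wb→B3 [D]
  5 | R B3 → L1 miss wb→B1 [-]
  6 | R B0 → L0 hit [D]
  7 | W B0 → L0 hit [D]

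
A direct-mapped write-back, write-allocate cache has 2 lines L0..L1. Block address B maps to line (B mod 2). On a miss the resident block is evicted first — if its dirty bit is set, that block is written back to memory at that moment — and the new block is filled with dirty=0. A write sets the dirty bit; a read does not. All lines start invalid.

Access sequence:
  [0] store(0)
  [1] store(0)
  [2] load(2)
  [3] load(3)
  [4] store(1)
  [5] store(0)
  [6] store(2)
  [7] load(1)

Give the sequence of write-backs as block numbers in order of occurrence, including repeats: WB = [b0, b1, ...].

WB = [0, 0]

0: W B0 -> L0 miss  d=D]
1: W B0 -> L0 hit  d=D]
2: R B2 -> L0 miss wb->B0  d=-]
3: R B3 -> L1 miss  d=-]
4: W B1 -> L1 miss  d=D]
5: W B0 -> L0 miss  d=D]
6: W B2 -> L0 miss wb->B0  d=D]
7: R B1 -> L1 hit  d=D]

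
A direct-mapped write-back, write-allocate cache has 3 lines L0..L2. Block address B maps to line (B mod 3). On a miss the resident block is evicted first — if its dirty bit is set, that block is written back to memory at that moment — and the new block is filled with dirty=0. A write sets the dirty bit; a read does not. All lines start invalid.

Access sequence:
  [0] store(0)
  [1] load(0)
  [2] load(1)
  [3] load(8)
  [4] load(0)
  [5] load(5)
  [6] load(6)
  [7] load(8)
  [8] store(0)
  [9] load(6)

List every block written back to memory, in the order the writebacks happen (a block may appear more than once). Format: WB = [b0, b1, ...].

WB = [0, 0]

0: W B0 → L0 miss [D]
1: R B0 → L0 hit [D]
2: R B1 → L1 miss [-]
3: R B8 → L2 miss [-]
4: R B0 → L0 hit [D]
5: R B5 → L2 miss [-]
6: R B6 → L0 miss wb→B0 [-]
7: R B8 → L2 miss [-]
8: W B0 → L0 miss [D]
9: R B6 → L0 miss wb→B0 [-]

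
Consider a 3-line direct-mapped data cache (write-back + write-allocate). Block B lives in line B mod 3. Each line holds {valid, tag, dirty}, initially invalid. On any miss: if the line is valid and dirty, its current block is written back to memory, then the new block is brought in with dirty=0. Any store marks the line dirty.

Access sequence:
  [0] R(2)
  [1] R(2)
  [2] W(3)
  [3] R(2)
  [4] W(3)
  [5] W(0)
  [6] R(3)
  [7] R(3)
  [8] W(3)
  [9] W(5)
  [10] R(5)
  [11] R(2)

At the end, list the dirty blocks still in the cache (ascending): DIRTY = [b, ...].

0: R B2 → L2 miss [-]
1: R B2 → L2 hit [-]
2: W B3 → L0 miss [D]
3: R B2 → L2 hit [-]
4: W B3 → L0 hit [D]
5: W B0 → L0 miss wb→B3 [D]
6: R B3 → L0 miss wb→B0 [-]
7: R B3 → L0 hit [-]
8: W B3 → L0 hit [D]
9: W B5 → L2 miss [D]
10: R B5 → L2 hit [D]
11: R B2 → L2 miss wb→B5 [-]

DIRTY = [3]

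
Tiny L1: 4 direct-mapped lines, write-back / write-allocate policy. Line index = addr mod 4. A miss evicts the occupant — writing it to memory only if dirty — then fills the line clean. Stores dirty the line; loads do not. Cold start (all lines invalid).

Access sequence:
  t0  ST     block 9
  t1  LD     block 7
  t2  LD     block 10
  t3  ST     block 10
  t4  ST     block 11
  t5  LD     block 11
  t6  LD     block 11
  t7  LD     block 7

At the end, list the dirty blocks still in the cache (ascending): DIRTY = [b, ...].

  0 | W B9 → L1 miss [D]
  1 | R B7 → L3 miss [-]
  2 | R B10 → L2 miss [-]
  3 | W B10 → L2 hit [D]
  4 | W B11 → L3 miss [D]
  5 | R B11 → L3 hit [D]
  6 | R B11 → L3 hit [D]
  7 | R B7 → L3 miss wb→B11 [-]

DIRTY = [9, 10]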